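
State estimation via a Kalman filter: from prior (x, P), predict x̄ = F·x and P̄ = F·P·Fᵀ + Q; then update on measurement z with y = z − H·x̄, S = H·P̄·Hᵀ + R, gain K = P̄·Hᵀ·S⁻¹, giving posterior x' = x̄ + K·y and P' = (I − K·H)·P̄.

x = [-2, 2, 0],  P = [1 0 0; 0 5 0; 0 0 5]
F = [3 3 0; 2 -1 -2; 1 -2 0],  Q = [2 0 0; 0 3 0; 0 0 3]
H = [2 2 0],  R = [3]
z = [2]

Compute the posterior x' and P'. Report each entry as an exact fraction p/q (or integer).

x̄ = F·x = [0, -6, -6]
P̄ = F·P·Fᵀ + Q = [56 -9 -27; -9 32 12; -27 12 24]
y = z − H·x̄ = [14]
S = H·P̄·Hᵀ + R = [283]
K = P̄·Hᵀ·S⁻¹ = [94/283; 46/283; -30/283]
x' = x̄ + K·y = [1316/283, -1054/283, -2118/283]
P' = (I − K·H)·P̄ = [7012/283 -6871/283 -4821/283; -6871/283 6940/283 4776/283; -4821/283 4776/283 5892/283]

x' = [1316/283, -1054/283, -2118/283]
P' = [7012/283 -6871/283 -4821/283; -6871/283 6940/283 4776/283; -4821/283 4776/283 5892/283]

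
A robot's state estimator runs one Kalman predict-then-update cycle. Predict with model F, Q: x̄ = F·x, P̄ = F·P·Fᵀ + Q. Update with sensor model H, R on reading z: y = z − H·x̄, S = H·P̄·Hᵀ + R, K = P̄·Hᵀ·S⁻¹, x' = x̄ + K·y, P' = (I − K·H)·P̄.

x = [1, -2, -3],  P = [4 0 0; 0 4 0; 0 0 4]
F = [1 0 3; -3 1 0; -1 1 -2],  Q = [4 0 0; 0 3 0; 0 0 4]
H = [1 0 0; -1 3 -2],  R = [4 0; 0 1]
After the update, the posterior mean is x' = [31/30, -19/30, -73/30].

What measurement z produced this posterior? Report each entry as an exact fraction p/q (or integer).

z = [2, 2]

x̄ = F·x = [-8, -5, 3]
P̄ = F·P·Fᵀ + Q = [44 -12 -28; -12 43 16; -28 16 28]
S = H·P̄·Hᵀ + R = [48 -24; -24 312]
K = P̄·Hᵀ·S⁻¹ = [137/150 -1/150; -47/600 103/300; -43/75 1/50]
x' − x̄ = [271/30, 131/30, -163/30] = K·y
y = (KᵀK)⁻¹·Kᵀ·(x' − x̄) = [10, 15]
z = y + H·x̄ = [10, 15] + [-8, -13] = [2, 2]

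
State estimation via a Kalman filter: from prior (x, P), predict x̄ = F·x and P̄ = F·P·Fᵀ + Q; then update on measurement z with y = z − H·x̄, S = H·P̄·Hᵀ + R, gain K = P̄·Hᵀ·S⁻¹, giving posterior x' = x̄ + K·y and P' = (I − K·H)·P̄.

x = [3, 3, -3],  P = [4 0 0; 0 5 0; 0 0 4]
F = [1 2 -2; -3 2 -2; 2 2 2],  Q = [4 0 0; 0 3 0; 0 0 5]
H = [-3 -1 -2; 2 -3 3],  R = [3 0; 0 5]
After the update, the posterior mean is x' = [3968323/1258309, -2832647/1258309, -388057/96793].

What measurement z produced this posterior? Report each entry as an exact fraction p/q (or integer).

z = [1, 1]

x̄ = F·x = [15, 3, 6]
P̄ = F·P·Fᵀ + Q = [44 24 12; 24 75 -20; 12 -20 57]
S = H·P̄·Hᵀ + R = [910 -429; -429 1585]
K = P̄·Hᵀ·S⁻¹ = [-262992/1258309 -2300/96793; -271268/1258309 -20121/96793; -7435/96793 13560/96793]
x' − x̄ = [-14906312/1258309, -6607574/1258309, -968815/96793] = K·y
y = (KᵀK)⁻¹·Kᵀ·(x' − x̄) = [61, -38]
z = y + H·x̄ = [61, -38] + [-60, 39] = [1, 1]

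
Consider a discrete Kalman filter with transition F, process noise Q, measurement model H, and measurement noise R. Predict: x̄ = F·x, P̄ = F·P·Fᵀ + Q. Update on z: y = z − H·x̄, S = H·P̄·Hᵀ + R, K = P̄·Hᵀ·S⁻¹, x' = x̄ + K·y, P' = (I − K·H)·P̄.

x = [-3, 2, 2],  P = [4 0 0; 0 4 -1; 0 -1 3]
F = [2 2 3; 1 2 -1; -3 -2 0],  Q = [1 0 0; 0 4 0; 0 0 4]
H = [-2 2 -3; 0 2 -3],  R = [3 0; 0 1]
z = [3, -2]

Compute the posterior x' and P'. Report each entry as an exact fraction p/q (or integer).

x' = [-299512/131843, 442037/131843, 379115/131843]
P' = [128336/131843 -20023/131843 -34838/131843; -20023/131843 745385/131843 494182/131843; -34838/131843 494182/131843 342200/131843]

x̄ = F·x = [4, -1, 5]
P̄ = F·P·Fᵀ + Q = [48 11 -34; 11 31 -30; -34 -30 56]
y = z − H·x̄ = [28, 15]
S = H·P̄·Hᵀ + R = [687 740; 740 989]
K = P̄·Hᵀ·S⁻¹ = [-64068/131843 64468/131843; 16090/131843 8224/131843; 10480/131843 -38236/131843]
x' = x̄ + K·y = [-299512/131843, 442037/131843, 379115/131843]
P' = (I − K·H)·P̄ = [128336/131843 -20023/131843 -34838/131843; -20023/131843 745385/131843 494182/131843; -34838/131843 494182/131843 342200/131843]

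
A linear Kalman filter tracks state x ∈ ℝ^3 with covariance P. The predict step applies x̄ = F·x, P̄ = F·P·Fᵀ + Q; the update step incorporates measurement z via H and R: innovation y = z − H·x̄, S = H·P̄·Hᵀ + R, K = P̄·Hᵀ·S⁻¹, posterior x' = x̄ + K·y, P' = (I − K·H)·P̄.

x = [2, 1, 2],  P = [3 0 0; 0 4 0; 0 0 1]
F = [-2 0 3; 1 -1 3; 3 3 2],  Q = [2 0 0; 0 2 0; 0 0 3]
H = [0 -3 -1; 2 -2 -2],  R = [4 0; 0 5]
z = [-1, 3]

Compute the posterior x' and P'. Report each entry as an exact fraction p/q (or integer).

x' = [63523/20382, -609/6794, 35387/20382]
P' = [467821/61146 -60773/20382 611585/61146; -60773/20382 15739/6794 -113575/20382; 611585/61146 -113575/20382 1005355/61146]

x̄ = F·x = [2, 7, 13]
P̄ = F·P·Fᵀ + Q = [23 3 -12; 3 18 3; -12 3 70]
y = z − H·x̄ = [33, 39]
S = H·P̄·Hᵀ + R = [254 278; 278 545]
K = P̄·Hᵀ·S⁻¹ = [-16157/61146 7711/30573; -7019/20382 1117/10191; 4205/61146 -10609/30573]
x' = x̄ + K·y = [63523/20382, -609/6794, 35387/20382]
P' = (I − K·H)·P̄ = [467821/61146 -60773/20382 611585/61146; -60773/20382 15739/6794 -113575/20382; 611585/61146 -113575/20382 1005355/61146]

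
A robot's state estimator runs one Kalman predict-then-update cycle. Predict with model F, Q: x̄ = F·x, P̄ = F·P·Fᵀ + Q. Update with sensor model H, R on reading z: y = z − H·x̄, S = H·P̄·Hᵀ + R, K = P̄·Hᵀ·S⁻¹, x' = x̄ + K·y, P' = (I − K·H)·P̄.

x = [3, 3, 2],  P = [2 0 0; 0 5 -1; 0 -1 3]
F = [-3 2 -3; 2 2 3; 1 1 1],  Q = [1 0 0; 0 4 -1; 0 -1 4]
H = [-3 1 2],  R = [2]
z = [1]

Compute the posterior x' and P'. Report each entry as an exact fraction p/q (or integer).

x̄ = F·x = [-9, 18, 8]
P̄ = F·P·Fᵀ + Q = [78 -19 -4; -19 47 17; -4 17 12]
y = z − H·x̄ = [-60]
S = H·P̄·Hᵀ + R = [1029]
K = P̄·Hᵀ·S⁻¹ = [-87/343; 46/343; 53/1029]
x' = x̄ + K·y = [2133/343, 3414/343, 1684/343]
P' = (I − K·H)·P̄ = [4047/343 5489/343 3239/343; 5489/343 9773/343 3393/343; 3239/343 3393/343 9539/1029]

x' = [2133/343, 3414/343, 1684/343]
P' = [4047/343 5489/343 3239/343; 5489/343 9773/343 3393/343; 3239/343 3393/343 9539/1029]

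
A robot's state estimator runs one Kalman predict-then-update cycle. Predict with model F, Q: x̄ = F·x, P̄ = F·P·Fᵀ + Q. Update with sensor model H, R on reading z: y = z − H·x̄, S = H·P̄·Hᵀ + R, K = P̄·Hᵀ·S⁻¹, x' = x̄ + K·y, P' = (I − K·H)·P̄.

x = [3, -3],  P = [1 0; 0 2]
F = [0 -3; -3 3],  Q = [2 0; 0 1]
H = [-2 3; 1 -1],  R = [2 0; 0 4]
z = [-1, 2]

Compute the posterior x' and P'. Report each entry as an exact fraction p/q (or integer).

x' = [-218/93, -1384/651]
P' = [326/93 214/93; 214/93 1118/651]

x̄ = F·x = [9, -18]
P̄ = F·P·Fᵀ + Q = [20 -18; -18 28]
y = z − H·x̄ = [71, -25]
S = H·P̄·Hᵀ + R = [550 -214; -214 88]
K = P̄·Hᵀ·S⁻¹ = [-5/93 28/93; 179/651 95/651]
x' = x̄ + K·y = [-218/93, -1384/651]
P' = (I − K·H)·P̄ = [326/93 214/93; 214/93 1118/651]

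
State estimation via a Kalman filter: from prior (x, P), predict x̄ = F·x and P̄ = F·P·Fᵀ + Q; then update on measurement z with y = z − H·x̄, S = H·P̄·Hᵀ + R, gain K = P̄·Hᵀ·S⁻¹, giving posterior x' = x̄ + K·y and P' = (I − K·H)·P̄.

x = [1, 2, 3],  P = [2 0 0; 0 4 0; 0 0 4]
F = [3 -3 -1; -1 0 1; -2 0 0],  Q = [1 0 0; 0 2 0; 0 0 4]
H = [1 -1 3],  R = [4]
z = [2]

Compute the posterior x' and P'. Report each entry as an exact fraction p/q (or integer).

x' = [-90/103, 110/103, 114/103]
P' = [4988/103 -832/103 -1896/103; -832/103 788/103 532/103; -1896/103 532/103 836/103]

x̄ = F·x = [-6, 2, -2]
P̄ = F·P·Fᵀ + Q = [59 -10 -12; -10 8 4; -12 4 12]
y = z − H·x̄ = [16]
S = H·P̄·Hᵀ + R = [103]
K = P̄·Hᵀ·S⁻¹ = [33/103; -6/103; 20/103]
x' = x̄ + K·y = [-90/103, 110/103, 114/103]
P' = (I − K·H)·P̄ = [4988/103 -832/103 -1896/103; -832/103 788/103 532/103; -1896/103 532/103 836/103]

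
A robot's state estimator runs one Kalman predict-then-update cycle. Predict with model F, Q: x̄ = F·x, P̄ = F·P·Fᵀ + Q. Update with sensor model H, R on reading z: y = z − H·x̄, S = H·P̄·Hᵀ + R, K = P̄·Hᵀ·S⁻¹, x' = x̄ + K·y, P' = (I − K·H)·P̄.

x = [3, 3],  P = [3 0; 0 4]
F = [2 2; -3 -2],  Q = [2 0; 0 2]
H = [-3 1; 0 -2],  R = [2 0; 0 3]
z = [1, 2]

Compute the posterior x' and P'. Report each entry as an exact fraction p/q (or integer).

x̄ = F·x = [12, -15]
P̄ = F·P·Fᵀ + Q = [30 -34; -34 45]
y = z − H·x̄ = [52, -28]
S = H·P̄·Hᵀ + R = [521 -294; -294 183]
K = P̄·Hᵀ·S⁻¹ = [-900/2969 -1028/8907; 147/2969 -1224/2969]
x' = x̄ + K·y = [-4732/8907, -2619/2969]
P' = (I − K·H)·P̄ = [2314/8907 514/2969; 514/2969 1836/2969]

x' = [-4732/8907, -2619/2969]
P' = [2314/8907 514/2969; 514/2969 1836/2969]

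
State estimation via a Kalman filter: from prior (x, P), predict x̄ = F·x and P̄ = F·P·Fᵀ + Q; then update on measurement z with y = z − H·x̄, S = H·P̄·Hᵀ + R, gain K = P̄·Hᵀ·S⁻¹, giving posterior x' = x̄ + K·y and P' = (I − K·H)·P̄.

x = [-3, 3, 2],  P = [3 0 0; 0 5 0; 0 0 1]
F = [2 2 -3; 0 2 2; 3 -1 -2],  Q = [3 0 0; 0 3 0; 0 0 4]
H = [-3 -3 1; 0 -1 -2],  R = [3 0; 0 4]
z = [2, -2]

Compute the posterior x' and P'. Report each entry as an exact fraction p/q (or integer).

x' = [-65626/13649, 154006/40947, -17380/13649]
P' = [118612/13649 -293780/40947 55654/13649; -293780/40947 766340/122841 -133552/40947; 55654/13649 -133552/40947 36464/13649]

x̄ = F·x = [-6, 10, -16]
P̄ = F·P·Fᵀ + Q = [44 14 14; 14 27 -14; 14 -14 40]
y = z − H·x̄ = [30, -24]
S = H·P̄·Hᵀ + R = [934 57; 57 135]
K = P̄·Hᵀ·S⁻¹ = [-2134/13649 -10036/40947; -6184/40947 8743/122841; 1018/13649 -21308/40947]
x' = x̄ + K·y = [-65626/13649, 154006/40947, -17380/13649]
P' = (I − K·H)·P̄ = [118612/13649 -293780/40947 55654/13649; -293780/40947 766340/122841 -133552/40947; 55654/13649 -133552/40947 36464/13649]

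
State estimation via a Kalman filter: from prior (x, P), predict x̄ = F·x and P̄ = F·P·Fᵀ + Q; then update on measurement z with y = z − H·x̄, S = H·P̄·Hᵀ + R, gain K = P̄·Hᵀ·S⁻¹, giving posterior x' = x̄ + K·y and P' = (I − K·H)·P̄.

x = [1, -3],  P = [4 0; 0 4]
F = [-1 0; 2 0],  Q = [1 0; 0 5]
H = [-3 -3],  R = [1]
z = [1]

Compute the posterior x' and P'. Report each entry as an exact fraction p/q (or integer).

x' = [-55/91, 2/7]
P' = [374/91 -29/7; -29/7 30/7]

x̄ = F·x = [-1, 2]
P̄ = F·P·Fᵀ + Q = [5 -8; -8 21]
y = z − H·x̄ = [4]
S = H·P̄·Hᵀ + R = [91]
K = P̄·Hᵀ·S⁻¹ = [9/91; -3/7]
x' = x̄ + K·y = [-55/91, 2/7]
P' = (I − K·H)·P̄ = [374/91 -29/7; -29/7 30/7]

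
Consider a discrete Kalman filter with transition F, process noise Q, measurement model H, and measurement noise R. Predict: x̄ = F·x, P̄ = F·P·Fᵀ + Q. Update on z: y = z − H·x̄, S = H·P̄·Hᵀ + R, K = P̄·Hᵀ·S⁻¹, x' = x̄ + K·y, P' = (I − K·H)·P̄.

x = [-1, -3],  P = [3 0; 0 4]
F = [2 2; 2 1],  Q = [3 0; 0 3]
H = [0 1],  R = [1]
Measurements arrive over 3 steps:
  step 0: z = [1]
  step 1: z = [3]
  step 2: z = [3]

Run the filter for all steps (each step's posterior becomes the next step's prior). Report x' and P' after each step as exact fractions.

step 0: x' = [-2, 7/10], P' = [11 1; 1 19/20]
step 1: x' = [1262/353, 1017/353], P' = [2799/353 346/353; 346/353 1039/1059]
step 2: x' = [260854/43015, 136491/43015], P' = [342121/43015 41894/43015; 41894/43015 41956/43015]

step 0: x̄ = F·x = [-8, -5]
step 0: P̄ = F·P·Fᵀ + Q = [31 20; 20 19]
step 0: y = z − H·x̄ = [6]
step 0: S = H·P̄·Hᵀ + R = [20]
step 0: K = P̄·Hᵀ·S⁻¹ = [1; 19/20]
step 0: x' = x̄ + K·y = [-2, 7/10]
step 0: P' = (I − K·H)·P̄ = [11 1; 1 19/20]
step 1: x̄ = F·x = [-13/5, -33/10]
step 1: P̄ = F·P·Fᵀ + Q = [294/5 519/10; 519/10 1039/20]
step 1: y = z − H·x̄ = [63/10]
step 1: S = H·P̄·Hᵀ + R = [1059/20]
step 1: K = P̄·Hᵀ·S⁻¹ = [346/353; 1039/1059]
step 1: x' = x̄ + K·y = [1262/353, 1017/353]
step 1: P' = (I − K·H)·P̄ = [2799/353 346/353; 346/353 1039/1059]
step 2: x̄ = F·x = [4558/353, 3541/353]
step 2: P̄ = F·P·Fᵀ + Q = [49225/1059 41894/1059; 41894/1059 41956/1059]
step 2: y = z − H·x̄ = [-2482/353]
step 2: S = H·P̄·Hᵀ + R = [43015/1059]
step 2: K = P̄·Hᵀ·S⁻¹ = [41894/43015; 41956/43015]
step 2: x' = x̄ + K·y = [260854/43015, 136491/43015]
step 2: P' = (I − K·H)·P̄ = [342121/43015 41894/43015; 41894/43015 41956/43015]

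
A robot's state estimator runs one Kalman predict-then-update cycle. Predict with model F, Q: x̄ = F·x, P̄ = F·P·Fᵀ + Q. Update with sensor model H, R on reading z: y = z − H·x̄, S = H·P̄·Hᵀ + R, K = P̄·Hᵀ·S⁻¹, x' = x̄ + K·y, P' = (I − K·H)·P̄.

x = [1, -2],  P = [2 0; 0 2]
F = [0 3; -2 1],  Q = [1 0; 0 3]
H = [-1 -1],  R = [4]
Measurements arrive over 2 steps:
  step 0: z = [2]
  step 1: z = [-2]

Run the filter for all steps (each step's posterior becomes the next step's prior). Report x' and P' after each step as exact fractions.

step 0: x' = [-11/6, -5/6], P' = [287/48 -187/48; -187/48 263/48]
step 1: x' = [-3655/2183, 7941/2183], P' = [12362/2183 -8036/2183; -8036/2183 12250/2183]

step 0: x̄ = F·x = [-6, -4]
step 0: P̄ = F·P·Fᵀ + Q = [19 6; 6 13]
step 0: y = z − H·x̄ = [-8]
step 0: S = H·P̄·Hᵀ + R = [48]
step 0: K = P̄·Hᵀ·S⁻¹ = [-25/48; -19/48]
step 0: x' = x̄ + K·y = [-11/6, -5/6]
step 0: P' = (I − K·H)·P̄ = [287/48 -187/48; -187/48 263/48]
step 1: x̄ = F·x = [-5/2, 17/6]
step 1: P̄ = F·P·Fᵀ + Q = [805/16 637/16; 637/16 2303/48]
step 1: y = z − H·x̄ = [-5/3]
step 1: S = H·P̄·Hᵀ + R = [2183/12]
step 1: K = P̄·Hᵀ·S⁻¹ = [-2163/4366; -2107/4366]
step 1: x' = x̄ + K·y = [-3655/2183, 7941/2183]
step 1: P' = (I − K·H)·P̄ = [12362/2183 -8036/2183; -8036/2183 12250/2183]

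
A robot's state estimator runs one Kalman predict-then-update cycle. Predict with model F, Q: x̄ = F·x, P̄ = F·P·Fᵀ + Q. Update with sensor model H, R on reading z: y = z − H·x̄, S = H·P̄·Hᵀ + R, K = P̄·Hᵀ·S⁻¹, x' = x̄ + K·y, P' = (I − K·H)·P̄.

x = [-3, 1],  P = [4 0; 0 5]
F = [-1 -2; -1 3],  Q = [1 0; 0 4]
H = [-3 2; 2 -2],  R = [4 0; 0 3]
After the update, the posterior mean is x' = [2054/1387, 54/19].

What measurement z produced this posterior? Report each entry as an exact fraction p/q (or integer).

x̄ = F·x = [1, 6]
P̄ = F·P·Fᵀ + Q = [25 -26; -26 53]
S = H·P̄·Hᵀ + R = [753 -622; -622 523]
K = P̄·Hᵀ·S⁻¹ = [-2977/6935 -2188/6935; -28/95 -62/95]
x' − x̄ = [667/1387, -60/19] = K·y
y = (KᵀK)⁻¹·Kᵀ·(x' − x̄) = [-7, 8]
z = y + H·x̄ = [-7, 8] + [9, -10] = [2, -2]

z = [2, -2]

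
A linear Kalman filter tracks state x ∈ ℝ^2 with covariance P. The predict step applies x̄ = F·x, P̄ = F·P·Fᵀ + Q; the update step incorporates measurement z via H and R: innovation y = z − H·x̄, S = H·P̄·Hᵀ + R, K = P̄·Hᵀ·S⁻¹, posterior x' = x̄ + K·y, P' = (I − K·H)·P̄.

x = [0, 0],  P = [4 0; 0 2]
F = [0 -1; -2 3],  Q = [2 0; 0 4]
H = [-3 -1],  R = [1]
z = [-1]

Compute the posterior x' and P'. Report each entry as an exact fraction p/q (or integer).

x̄ = F·x = [0, 0]
P̄ = F·P·Fᵀ + Q = [4 -6; -6 38]
y = z − H·x̄ = [-1]
S = H·P̄·Hᵀ + R = [39]
K = P̄·Hᵀ·S⁻¹ = [-2/13; -20/39]
x' = x̄ + K·y = [2/13, 20/39]
P' = (I − K·H)·P̄ = [40/13 -118/13; -118/13 1082/39]

x' = [2/13, 20/39]
P' = [40/13 -118/13; -118/13 1082/39]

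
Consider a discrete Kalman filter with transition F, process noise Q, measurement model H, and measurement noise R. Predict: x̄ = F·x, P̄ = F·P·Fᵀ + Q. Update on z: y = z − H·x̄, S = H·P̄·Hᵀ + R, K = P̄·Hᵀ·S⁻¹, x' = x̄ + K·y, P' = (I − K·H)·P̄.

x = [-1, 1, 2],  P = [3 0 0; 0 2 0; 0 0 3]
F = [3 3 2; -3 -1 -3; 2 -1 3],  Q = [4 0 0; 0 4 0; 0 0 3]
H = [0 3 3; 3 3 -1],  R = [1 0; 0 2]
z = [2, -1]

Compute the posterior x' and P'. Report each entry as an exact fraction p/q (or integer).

x' = [12631/6652, -70583/46564, 3611/1663]
P' = [238507/6652 -179277/6652 44598/1663; -179277/6652 949385/46564 -33695/1663; 44598/1663 -33695/1663 33667/1663]

x̄ = F·x = [4, -4, 3]
P̄ = F·P·Fᵀ + Q = [61 -51 30; -51 60 -43; 30 -43 44]
y = z − H·x̄ = [5, 2]
S = H·P̄·Hᵀ + R = [163 -39; -39 295]
K = P̄·Hᵀ·S⁻¹ = [-2655/6652 -351/6652; 17775/46564 13399/46564; -84/1663 -479/1663]
x' = x̄ + K·y = [12631/6652, -70583/46564, 3611/1663]
P' = (I − K·H)·P̄ = [238507/6652 -179277/6652 44598/1663; -179277/6652 949385/46564 -33695/1663; 44598/1663 -33695/1663 33667/1663]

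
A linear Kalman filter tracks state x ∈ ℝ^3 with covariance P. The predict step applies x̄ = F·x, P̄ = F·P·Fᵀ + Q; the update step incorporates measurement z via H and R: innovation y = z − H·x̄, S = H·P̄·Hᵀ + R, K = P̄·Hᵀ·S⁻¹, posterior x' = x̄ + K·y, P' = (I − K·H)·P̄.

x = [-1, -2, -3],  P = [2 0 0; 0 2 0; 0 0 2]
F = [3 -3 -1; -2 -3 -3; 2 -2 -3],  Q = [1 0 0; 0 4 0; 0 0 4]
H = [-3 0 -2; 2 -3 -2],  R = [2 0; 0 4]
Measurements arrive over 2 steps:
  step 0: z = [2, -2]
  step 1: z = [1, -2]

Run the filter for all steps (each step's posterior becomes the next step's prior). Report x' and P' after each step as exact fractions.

step 0: x' = [-40662/123059, 108044/123059, -117459/246118], P' = [189186/123059 289884/123059 -257148/123059; 289884/123059 522252/123059 -431284/123059; -257148/123059 -431284/123059 407149/123059]
step 1: x' = [-302476113/167802779, -318727878/167802779, 355859360/167802779], P' = [5925125982/1845830569 9681054348/1845830569 -8651062652/1845830569; 9681054348/1845830569 16994459116/1845830569 -14725736076/1845830569; -8651062652/1845830569 -14725736076/1845830569 13530193272/1845830569]

step 0: x̄ = F·x = [6, 17, 11]
step 0: P̄ = F·P·Fᵀ + Q = [39 12 30; 12 48 22; 30 22 38]
step 0: y = z − H·x̄ = [42, 59]
step 0: S = H·P̄·Hᵀ + R = [865 218; 218 624]
step 0: K = P̄·Hᵀ·S⁻¹ = [-26631/123059 5754/123059; -3542/123059 -31105/123059; -21427/123059 -17371/246118]
step 0: x' = x̄ + K·y = [-40662/123059, 108044/123059, -117459/246118]
step 0: P' = (I − K·H)·P̄ = [189186/123059 289884/123059 -257148/123059; 289884/123059 522252/123059 -431284/123059; -257148/123059 -431284/123059 407149/123059]
step 1: x̄ = F·x = [-774777/246118, -133239/246118, -242447/246118]
step 1: P̄ = F·P·Fᵀ + Q = [670422/123059 541575/123059 95971/123059; 541575/123059 2243309/123059 -1007919/123059; 95971/123059 -1007919/123059 2593625/123059]
step 1: y = z − H·x̄ = [-2563107/246118, 172707/246118]
step 1: S = H·P̄·Hᵀ + R = [17806068/123059 5370571/123059; 5370571/123059 14376509/123059]
step 1: K = P̄·Hᵀ·S⁻¹ = [-236626321/1845830569 27303556/1845830569; 204154554/1845830569 -542449125/1845830569; -553599294/1845830569 -46325905/1845830569]
step 1: x' = x̄ + K·y = [-302476113/167802779, -318727878/167802779, 355859360/167802779]
step 1: P' = (I − K·H)·P̄ = [5925125982/1845830569 9681054348/1845830569 -8651062652/1845830569; 9681054348/1845830569 16994459116/1845830569 -14725736076/1845830569; -8651062652/1845830569 -14725736076/1845830569 13530193272/1845830569]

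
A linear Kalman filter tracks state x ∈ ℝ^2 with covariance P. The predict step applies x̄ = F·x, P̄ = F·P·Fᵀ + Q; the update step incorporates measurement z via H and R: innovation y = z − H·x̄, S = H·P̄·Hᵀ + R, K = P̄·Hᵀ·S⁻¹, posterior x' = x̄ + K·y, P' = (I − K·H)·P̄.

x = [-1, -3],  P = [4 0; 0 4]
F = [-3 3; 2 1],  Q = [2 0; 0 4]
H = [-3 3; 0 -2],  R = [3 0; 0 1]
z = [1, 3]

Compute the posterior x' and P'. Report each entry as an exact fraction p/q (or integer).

x̄ = F·x = [-6, -5]
P̄ = F·P·Fᵀ + Q = [74 -12; -12 24]
y = z − H·x̄ = [-2, -7]
S = H·P̄·Hᵀ + R = [1101 -216; -216 97]
K = P̄·Hᵀ·S⁻¹ = [-6614/20047 -9768/20047; 36/20047 -9840/20047]
x' = x̄ + K·y = [-38678/20047, -31427/20047]
P' = (I − K·H)·P̄ = [11498/20047 4884/20047; 4884/20047 4920/20047]

x' = [-38678/20047, -31427/20047]
P' = [11498/20047 4884/20047; 4884/20047 4920/20047]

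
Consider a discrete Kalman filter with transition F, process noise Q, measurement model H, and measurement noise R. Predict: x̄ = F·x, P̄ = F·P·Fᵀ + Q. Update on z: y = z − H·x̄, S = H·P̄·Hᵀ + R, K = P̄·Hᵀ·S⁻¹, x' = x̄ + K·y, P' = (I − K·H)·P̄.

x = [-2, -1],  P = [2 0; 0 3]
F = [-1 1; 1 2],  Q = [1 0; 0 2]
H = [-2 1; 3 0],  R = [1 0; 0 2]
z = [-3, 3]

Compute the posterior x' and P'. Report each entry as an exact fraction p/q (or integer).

x' = [97/103, -136/103]
P' = [43/206 41/103; 41/103 174/103]

x̄ = F·x = [1, -4]
P̄ = F·P·Fᵀ + Q = [6 4; 4 16]
y = z − H·x̄ = [3, 0]
S = H·P̄·Hᵀ + R = [25 -24; -24 56]
K = P̄·Hᵀ·S⁻¹ = [-2/103 129/412; 92/103 123/206]
x' = x̄ + K·y = [97/103, -136/103]
P' = (I − K·H)·P̄ = [43/206 41/103; 41/103 174/103]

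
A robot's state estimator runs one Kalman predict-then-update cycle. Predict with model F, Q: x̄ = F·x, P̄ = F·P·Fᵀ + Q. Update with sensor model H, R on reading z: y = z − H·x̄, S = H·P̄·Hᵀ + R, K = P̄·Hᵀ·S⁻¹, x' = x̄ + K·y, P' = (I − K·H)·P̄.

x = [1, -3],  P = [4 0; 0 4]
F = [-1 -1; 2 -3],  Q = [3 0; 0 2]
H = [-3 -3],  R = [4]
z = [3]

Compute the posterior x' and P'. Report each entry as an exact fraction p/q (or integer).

x' = [-568/661, -37/661]
P' = [5246/661 -5186/661; -5186/661 5418/661]

x̄ = F·x = [2, 11]
P̄ = F·P·Fᵀ + Q = [11 4; 4 54]
y = z − H·x̄ = [42]
S = H·P̄·Hᵀ + R = [661]
K = P̄·Hᵀ·S⁻¹ = [-45/661; -174/661]
x' = x̄ + K·y = [-568/661, -37/661]
P' = (I − K·H)·P̄ = [5246/661 -5186/661; -5186/661 5418/661]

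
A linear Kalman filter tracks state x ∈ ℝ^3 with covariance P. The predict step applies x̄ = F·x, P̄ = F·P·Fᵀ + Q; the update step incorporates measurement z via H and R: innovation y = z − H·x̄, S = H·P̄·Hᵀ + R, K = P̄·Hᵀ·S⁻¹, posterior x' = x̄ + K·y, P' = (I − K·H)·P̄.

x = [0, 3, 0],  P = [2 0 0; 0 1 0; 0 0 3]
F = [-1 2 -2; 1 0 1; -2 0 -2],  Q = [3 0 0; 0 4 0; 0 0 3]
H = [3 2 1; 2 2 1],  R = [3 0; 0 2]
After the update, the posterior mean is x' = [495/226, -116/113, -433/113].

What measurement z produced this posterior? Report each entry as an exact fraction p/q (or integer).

z = [2, -3]

x̄ = F·x = [6, 0, 0]
P̄ = F·P·Fᵀ + Q = [21 -8 16; -8 9 -10; 16 -10 23]
S = H·P̄·Hᵀ + R = [211 145; 145 105]
K = P̄·Hᵀ·S⁻¹ = [105/226 -273/1130; -52/113 316/565; 28/113 -1/113]
x' − x̄ = [-861/226, -116/113, -433/113] = K·y
y = (KᵀK)⁻¹·Kᵀ·(x' − x̄) = [-16, -15]
z = y + H·x̄ = [-16, -15] + [18, 12] = [2, -3]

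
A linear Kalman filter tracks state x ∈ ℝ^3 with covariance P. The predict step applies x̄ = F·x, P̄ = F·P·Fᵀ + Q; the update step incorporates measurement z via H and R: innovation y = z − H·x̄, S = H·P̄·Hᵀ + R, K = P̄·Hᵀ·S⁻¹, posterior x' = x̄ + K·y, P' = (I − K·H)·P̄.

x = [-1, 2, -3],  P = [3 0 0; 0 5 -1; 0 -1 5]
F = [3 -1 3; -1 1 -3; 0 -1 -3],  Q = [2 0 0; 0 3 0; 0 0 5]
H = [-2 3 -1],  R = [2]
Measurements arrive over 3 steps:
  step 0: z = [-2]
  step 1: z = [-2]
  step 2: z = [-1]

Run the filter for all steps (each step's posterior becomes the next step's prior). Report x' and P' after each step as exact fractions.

step 0: x̄ = F·x = [-14, 12, 7]
step 0: P̄ = F·P·Fᵀ + Q = [85 -65 -40; -65 62 40; -40 40 49]
step 0: y = z − H·x̄ = [-59]
step 0: S = H·P̄·Hᵀ + R = [1329]
step 0: K = P̄·Hᵀ·S⁻¹ = [-325/1329; 92/443; 151/1329]
step 0: x' = x̄ + K·y = [569/1329, -112/443, 394/1329]
step 0: P' = (I − K·H)·P̄ = [7340/1329 1105/443 -4085/1329; 1105/443 2074/443 3828/443; -4085/1329 3828/443 42320/1329]
step 1: x̄ = F·x = [1075/443, -2087/1329, -282/443]
step 1: P̄ = F·P·Fᵀ + Q = [97832/443 -92646/443 -115946/443; -92646/443 298385/1329 121906/443; -115946/443 121906/443 154217/443]
step 1: y = z − H·x̄ = [3069/443]
step 1: S = H·P̄·Hᵀ + R = [1358118/443]
step 1: K = P̄·Hᵀ·S⁻¹ = [-178828/679059; 361771/1358118; 443393/1358118]
step 1: x' = x̄ + K·y = [45439/75451, 124513/452706, 245243/150902]
step 1: P' = (I − K·H)·P̄ = [5586440/679059 4024118/679059 1257130/679059; 4024118/679059 9486283/1358118 11638835/1358118; 1257130/679059 11638835/1358118 29001199/1358118]
step 2: x̄ = F·x = [1450288/226353, -1177654/226353, -1165850/226353]
step 2: P̄ = F·P·Fᵀ + Q = [150451742/679059 -38693480/226353 -149148778/679059; -38693480/226353 35816731/226353 44519254/226353; -149148778/679059 44519254/226353 173560337/679059]
step 2: y = z − H·x̄ = [1680445/75451]
step 2: S = H·P̄·Hᵀ + R = [193200084/75451]
step 2: K = P̄·Hᵀ·S⁻¹ = [-27777557/96600042; 46772633/193200084; 58378945/193200084]
step 2: x' = x̄ + K·y = [273517/96600042, 36552023/193200084, 305122975/193200084]
step 2: P' = (I − K·H)·P̄ = [158301533/16100007 706403911/96600042 275148451/96600042; 706403911/96600042 1576112729/193200084 1809177277/193200084; 275148451/96600042 1809177277/193200084 467797793/21466676]

step 0: x' = [569/1329, -112/443, 394/1329], P' = [7340/1329 1105/443 -4085/1329; 1105/443 2074/443 3828/443; -4085/1329 3828/443 42320/1329]
step 1: x' = [45439/75451, 124513/452706, 245243/150902], P' = [5586440/679059 4024118/679059 1257130/679059; 4024118/679059 9486283/1358118 11638835/1358118; 1257130/679059 11638835/1358118 29001199/1358118]
step 2: x' = [273517/96600042, 36552023/193200084, 305122975/193200084], P' = [158301533/16100007 706403911/96600042 275148451/96600042; 706403911/96600042 1576112729/193200084 1809177277/193200084; 275148451/96600042 1809177277/193200084 467797793/21466676]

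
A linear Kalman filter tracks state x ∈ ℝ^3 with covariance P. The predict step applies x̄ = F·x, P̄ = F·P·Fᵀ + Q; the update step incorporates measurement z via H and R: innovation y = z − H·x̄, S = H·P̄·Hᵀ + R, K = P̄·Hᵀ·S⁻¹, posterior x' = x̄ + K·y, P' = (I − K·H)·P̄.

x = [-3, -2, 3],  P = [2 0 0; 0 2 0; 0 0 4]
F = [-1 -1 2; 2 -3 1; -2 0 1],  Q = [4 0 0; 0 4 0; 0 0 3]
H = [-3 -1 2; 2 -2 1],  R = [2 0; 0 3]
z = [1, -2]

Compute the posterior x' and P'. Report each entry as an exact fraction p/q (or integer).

x̄ = F·x = [11, 3, 9]
P̄ = F·P·Fᵀ + Q = [24 10 12; 10 34 -4; 12 -4 15]
y = z − H·x̄ = [19, -27]
S = H·P̄·Hᵀ + R = [244 26; 26 234]
K = P̄·Hᵀ·S⁻¹ = [-281/1085 2817/14105; -298/1085 -208/1085; -13/434 576/2821]
x' = x̄ + K·y = [9689/14105, 3209/1085, 16463/5642]
P' = (I − K·H)·P̄ = [13966/14105 1886/1085 5911/2821; 1886/1085 4618/1085 968/217; 5911/2821 968/217 15074/2821]

x' = [9689/14105, 3209/1085, 16463/5642]
P' = [13966/14105 1886/1085 5911/2821; 1886/1085 4618/1085 968/217; 5911/2821 968/217 15074/2821]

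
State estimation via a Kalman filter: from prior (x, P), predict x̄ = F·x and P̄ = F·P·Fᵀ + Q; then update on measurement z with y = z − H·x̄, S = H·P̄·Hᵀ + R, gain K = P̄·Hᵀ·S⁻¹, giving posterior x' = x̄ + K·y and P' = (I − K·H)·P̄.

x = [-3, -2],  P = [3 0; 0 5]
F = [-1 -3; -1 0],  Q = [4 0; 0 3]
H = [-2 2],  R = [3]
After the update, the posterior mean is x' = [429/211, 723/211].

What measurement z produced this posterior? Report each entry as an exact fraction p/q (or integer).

x̄ = F·x = [9, 3]
P̄ = F·P·Fᵀ + Q = [52 3; 3 6]
S = H·P̄·Hᵀ + R = [211]
K = P̄·Hᵀ·S⁻¹ = [-98/211; 6/211]
x' − x̄ = [-1470/211, 90/211] = K·y
y = (KᵀK)⁻¹·Kᵀ·(x' − x̄) = [15]
z = y + H·x̄ = [15] + [-12] = [3]

z = [3]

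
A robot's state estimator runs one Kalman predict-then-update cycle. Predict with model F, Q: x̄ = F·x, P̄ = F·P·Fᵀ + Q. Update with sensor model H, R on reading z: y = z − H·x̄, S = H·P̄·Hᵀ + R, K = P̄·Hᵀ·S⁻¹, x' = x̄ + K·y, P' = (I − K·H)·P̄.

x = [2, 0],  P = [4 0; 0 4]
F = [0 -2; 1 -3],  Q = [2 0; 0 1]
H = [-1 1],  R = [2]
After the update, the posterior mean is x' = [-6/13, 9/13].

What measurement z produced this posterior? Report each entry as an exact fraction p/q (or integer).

z = [1]

x̄ = F·x = [0, 2]
P̄ = F·P·Fᵀ + Q = [18 24; 24 41]
S = H·P̄·Hᵀ + R = [13]
K = P̄·Hᵀ·S⁻¹ = [6/13; 17/13]
x' − x̄ = [-6/13, -17/13] = K·y
y = (KᵀK)⁻¹·Kᵀ·(x' − x̄) = [-1]
z = y + H·x̄ = [-1] + [2] = [1]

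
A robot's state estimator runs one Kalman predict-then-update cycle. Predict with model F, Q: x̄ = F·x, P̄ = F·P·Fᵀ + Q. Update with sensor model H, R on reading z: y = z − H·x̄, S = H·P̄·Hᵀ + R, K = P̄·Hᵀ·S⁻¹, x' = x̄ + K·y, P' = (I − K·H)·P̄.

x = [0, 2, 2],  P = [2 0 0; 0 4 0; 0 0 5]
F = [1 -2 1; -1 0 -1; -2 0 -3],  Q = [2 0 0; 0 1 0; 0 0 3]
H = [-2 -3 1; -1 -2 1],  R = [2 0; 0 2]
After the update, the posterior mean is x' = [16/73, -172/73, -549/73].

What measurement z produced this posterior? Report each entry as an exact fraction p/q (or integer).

z = [-1, -3]

x̄ = F·x = [-2, -2, -6]
P̄ = F·P·Fᵀ + Q = [25 -7 -19; -7 8 19; -19 19 56]
S = H·P̄·Hᵀ + R = [108 67; 67 49]
K = P̄·Hᵀ·S⁻¹ = [-342/803 -24/803; -229/803 477/803; -666/803 1517/803]
x' − x̄ = [162/73, -26/73, -111/73] = K·y
y = (KᵀK)⁻¹·Kᵀ·(x' − x̄) = [-5, -3]
z = y + H·x̄ = [-5, -3] + [4, 0] = [-1, -3]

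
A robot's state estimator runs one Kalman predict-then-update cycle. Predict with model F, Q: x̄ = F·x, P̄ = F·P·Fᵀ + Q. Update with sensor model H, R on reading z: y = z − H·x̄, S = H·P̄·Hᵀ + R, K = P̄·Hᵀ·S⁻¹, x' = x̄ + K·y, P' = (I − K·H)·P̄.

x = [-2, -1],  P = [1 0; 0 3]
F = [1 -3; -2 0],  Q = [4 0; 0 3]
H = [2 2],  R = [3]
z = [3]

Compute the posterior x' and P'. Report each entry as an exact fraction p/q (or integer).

x̄ = F·x = [1, 4]
P̄ = F·P·Fᵀ + Q = [32 -2; -2 7]
y = z − H·x̄ = [-7]
S = H·P̄·Hᵀ + R = [143]
K = P̄·Hᵀ·S⁻¹ = [60/143; 10/143]
x' = x̄ + K·y = [-277/143, 502/143]
P' = (I − K·H)·P̄ = [976/143 -886/143; -886/143 901/143]

x' = [-277/143, 502/143]
P' = [976/143 -886/143; -886/143 901/143]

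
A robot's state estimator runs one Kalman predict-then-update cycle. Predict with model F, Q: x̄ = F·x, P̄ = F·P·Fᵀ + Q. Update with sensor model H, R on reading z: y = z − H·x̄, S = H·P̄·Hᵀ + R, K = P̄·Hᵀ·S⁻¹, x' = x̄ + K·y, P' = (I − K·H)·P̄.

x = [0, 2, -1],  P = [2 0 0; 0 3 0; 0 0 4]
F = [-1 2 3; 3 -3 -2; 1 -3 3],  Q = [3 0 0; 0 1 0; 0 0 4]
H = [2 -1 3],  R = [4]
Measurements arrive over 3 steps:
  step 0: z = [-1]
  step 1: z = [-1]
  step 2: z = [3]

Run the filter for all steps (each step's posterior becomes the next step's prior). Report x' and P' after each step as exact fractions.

step 0: x' = [5269/1229, -7536/1229, -6461/1229], P' = [24333/1229 -32530/1229 -26796/1229; -32530/1229 59037/1229 41191/1229; -26796/1229 41191/1229 31901/1229]
step 1: x' = [3531859/4189453, -6533179/4189453, -5998166/4189453], P' = [349459021/8378906 -213043694/4189453 -185313199/4189453; -213043694/4189453 295656827/4189453 237723141/4189453; -185313199/4189453 237723141/4189453 202232841/4189453]
step 2: x' = [16741031959/11056130360, -3905482531/1382016295, -26370300599/27640325900], P' = [75237054551/2211226072 -23494116331/552806518 -200928761057/5528065180; -23494116331/552806518 34038944931/552806518 133210645607/2764032590; -200928761057/5528065180 133210645607/2764032590 277674137431/6910081475]

step 0: x̄ = F·x = [1, -4, -9]
step 0: P̄ = F·P·Fᵀ + Q = [53 -48 16; -48 62 9; 16 9 69]
step 0: y = z − H·x̄ = [20]
step 0: S = H·P̄·Hᵀ + R = [1229]
step 0: K = P̄·Hᵀ·S⁻¹ = [202/1229; -131/1229; 230/1229]
step 0: x' = x̄ + K·y = [5269/1229, -7536/1229, -6461/1229]
step 0: P' = (I − K·H)·P̄ = [24333/1229 -32530/1229 -26796/1229; -32530/1229 59037/1229 41191/1229; -26796/1229 41191/1229 31901/1229]
step 1: x̄ = F·x = [-39724/1229, 51337/1229, 8494/1229]
step 1: P̄ = F·P·Fᵀ + Q = [1336465/1229 -1741636/1229 -377669/1229; -1741636/1229 2280547/1229 492141/1229; -377669/1229 492141/1229 140657/1229]
step 1: y = z − H·x̄ = [104074/1229]
step 1: S = H·P̄·Hᵀ + R = [8378906/1229]
step 1: K = P̄·Hᵀ·S⁻¹ = [3281559/8378906; -2143698/4189453; -412754/4189453]
step 1: x' = x̄ + K·y = [3531859/4189453, -6533179/4189453, -5998166/4189453]
step 1: P' = (I − K·H)·P̄ = [349459021/8378906 -213043694/4189453 -185313199/4189453; -213043694/4189453 295656827/4189453 237723141/4189453; -185313199/4189453 237723141/4189453 202232841/4189453]
step 2: x̄ = F·x = [-34592715/4189453, 42191446/4189453, 5136898/4189453]
step 2: P̄ = F·P·Fᵀ + Q = [16013504817/8378906 -21115531615/8378906 -3813925593/8378906; -21115531615/8378906 27915640853/8378906 5035730881/8378906; -3813925593/8378906 5035730881/8378906 1119721533/8378906]
step 2: y = z − H·x̄ = [108534541/4189453]
step 2: S = H·P̄·Hᵀ + R = [55280651800/4189453]
step 2: K = P̄·Hᵀ·S⁻¹ = [4170076447/11056130360; -687993893/1382016295; -2326104367/27640325900]
step 2: x' = x̄ + K·y = [16741031959/11056130360, -3905482531/1382016295, -26370300599/27640325900]
step 2: P' = (I − K·H)·P̄ = [75237054551/2211226072 -23494116331/552806518 -200928761057/5528065180; -23494116331/552806518 34038944931/552806518 133210645607/2764032590; -200928761057/5528065180 133210645607/2764032590 277674137431/6910081475]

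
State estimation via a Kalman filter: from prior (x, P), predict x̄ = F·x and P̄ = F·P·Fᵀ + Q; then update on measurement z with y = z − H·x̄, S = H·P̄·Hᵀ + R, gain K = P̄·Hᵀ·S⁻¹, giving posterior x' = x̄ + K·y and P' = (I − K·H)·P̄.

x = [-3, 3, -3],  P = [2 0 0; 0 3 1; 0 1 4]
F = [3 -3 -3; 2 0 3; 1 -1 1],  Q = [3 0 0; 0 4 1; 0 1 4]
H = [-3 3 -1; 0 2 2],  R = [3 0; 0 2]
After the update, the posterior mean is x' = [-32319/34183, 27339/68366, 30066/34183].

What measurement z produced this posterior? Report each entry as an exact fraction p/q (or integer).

z = [3, 3]

x̄ = F·x = [-9, -15, -9]
P̄ = F·P·Fᵀ + Q = [102 -33 3; -33 48 14; 3 14 11]
S = H·P̄·Hᵀ + R = [1892 502; 502 350]
K = P̄·Hᵀ·S⁻¹ = [-9390/34183 7608/34183; 8951/205098 59825/205098; -1450/34183 6963/34183]
x' − x̄ = [275328/34183, 1052829/68366, 337713/34183] = K·y
y = (KᵀK)⁻¹·Kᵀ·(x' − x̄) = [12, 51]
z = y + H·x̄ = [12, 51] + [-9, -48] = [3, 3]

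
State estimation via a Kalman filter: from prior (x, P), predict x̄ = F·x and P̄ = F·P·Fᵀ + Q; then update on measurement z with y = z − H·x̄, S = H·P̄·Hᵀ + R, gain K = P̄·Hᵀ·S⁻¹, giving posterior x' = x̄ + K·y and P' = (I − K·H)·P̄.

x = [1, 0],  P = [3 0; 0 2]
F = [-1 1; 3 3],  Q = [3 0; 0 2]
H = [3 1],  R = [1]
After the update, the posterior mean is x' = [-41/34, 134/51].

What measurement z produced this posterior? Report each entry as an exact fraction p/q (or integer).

x̄ = F·x = [-1, 3]
P̄ = F·P·Fᵀ + Q = [8 -3; -3 47]
S = H·P̄·Hᵀ + R = [102]
K = P̄·Hᵀ·S⁻¹ = [7/34; 19/51]
x' − x̄ = [-7/34, -19/51] = K·y
y = (KᵀK)⁻¹·Kᵀ·(x' − x̄) = [-1]
z = y + H·x̄ = [-1] + [0] = [-1]

z = [-1]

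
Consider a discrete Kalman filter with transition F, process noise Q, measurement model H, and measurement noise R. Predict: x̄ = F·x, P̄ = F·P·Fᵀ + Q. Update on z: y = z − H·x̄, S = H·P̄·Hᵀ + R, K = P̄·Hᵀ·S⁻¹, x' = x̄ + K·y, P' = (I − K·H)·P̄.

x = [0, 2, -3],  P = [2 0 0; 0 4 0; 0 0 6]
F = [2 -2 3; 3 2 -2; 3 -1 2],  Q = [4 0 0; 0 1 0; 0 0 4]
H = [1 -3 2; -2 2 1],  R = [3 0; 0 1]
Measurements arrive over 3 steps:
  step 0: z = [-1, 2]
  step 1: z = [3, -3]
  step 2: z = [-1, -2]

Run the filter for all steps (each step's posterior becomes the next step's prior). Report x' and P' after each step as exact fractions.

step 0: x̄ = F·x = [-13, 10, -8]
step 0: P̄ = F·P·Fᵀ + Q = [82 -40 56; -40 59 -14; 56 -14 50]
step 0: y = z − H·x̄ = [58, -36]
step 0: S = H·P̄·Hᵀ + R = [1448 -920; -920 655]
step 0: K = P̄·Hᵀ·S⁻¹ = [3271/10204 2082/12755; 1761/20408 5129/12755; 4689/10204 1296/2551]
step 0: x' = x̄ + K·y = [-7239/25510, 26969/51020, 1853/5102]
step 0: P' = (I − K·H)·P̄ = [306917/25510 433823/51020 36835/5102; 433823/51020 627697/102040 52093/10204; 36835/5102 52093/10204 24169/5102]
step 1: x̄ = F·x = [-6826/12755, -6639/12755, -33343/51020]
step 1: P̄ = F·P·Fᵀ + Q = [978514/12755 1139056/12755 1313888/12755; 1139056/12755 1624909/12755 1698577/12755; 1313888/12755 1698577/12755 15569193/102040]
step 1: y = z − H·x̄ = [83691/25510, -121213/51020]
step 1: S = H·P̄·Hᵀ + R = [2927697/25510 -3779291/51020; -3779291/51020 38391233/102040]
step 1: K = P̄·Hᵀ·S⁻¹ = [769059063/1923066586 403298797/961533293; 563501999/3846133172 1125535461/1923066586; 485418418/961533293 639667729/961533293]
step 1: x' = x̄ + K·y = [-211200315/961533293, -2750655435/1923066586, -555588855/961533293]
step 1: P' = (I − K·H)·P̄ = [16367585565/961533293 23283124807/1923066586 9855345120/961533293; 23283124807/1923066586 33663269131/3846133172 7014257972/961533293; 9855345120/961533293 7014257972/961533293 6321842025/961533293]
step 2: x̄ = F·x = [94498320/137361899, -2273078670/961533293, -738901875/1923066586]
step 2: P̄ = F·P·Fᵀ + Q = [14405267048/137361899 17535338946/137361899 39672966181/274723798; 17535338946/137361899 172540984235/961533293 182199502462/961533293; 39672966181/274723798 182199502462/961533293 820861295083/3846133172]
step 2: y = z − H·x̄ = [-7703355668/961533293, 8631036343/1923066586]
step 2: S = H·P̄·Hᵀ + R = [109994883671/961533293 -78876658003/961533293; -78876658003/961533293 1964343094743/3846133172]
step 2: K = P̄·Hᵀ·S⁻¹ = [80994781219949/198829913511169 86970811239742/198829913511169; 30200858372683/198829913511169 118940063435388/198829913511169; 101272339062520/198829913511169 134451429585193/198829913511169]
step 2: x' = x̄ + K·y = [-121767849328183/198829913511169, -178169580872824/198829913511169, -284303372030586/198829913511169]
step 2: P' = (I − K·H)·P̄ = [3460285197585230/198829913511169 2461769038106541/198829913511169 2084003130197120/198829913511169; 2461769038106541/198829913511169 1779446106040776/198829913511169 1483585927566918/198829913511169; 2084003130197120/198829913511169 1483585927566918/198829913511169 1335285834845597/198829913511169]

step 0: x' = [-7239/25510, 26969/51020, 1853/5102], P' = [306917/25510 433823/51020 36835/5102; 433823/51020 627697/102040 52093/10204; 36835/5102 52093/10204 24169/5102]
step 1: x' = [-211200315/961533293, -2750655435/1923066586, -555588855/961533293], P' = [16367585565/961533293 23283124807/1923066586 9855345120/961533293; 23283124807/1923066586 33663269131/3846133172 7014257972/961533293; 9855345120/961533293 7014257972/961533293 6321842025/961533293]
step 2: x' = [-121767849328183/198829913511169, -178169580872824/198829913511169, -284303372030586/198829913511169], P' = [3460285197585230/198829913511169 2461769038106541/198829913511169 2084003130197120/198829913511169; 2461769038106541/198829913511169 1779446106040776/198829913511169 1483585927566918/198829913511169; 2084003130197120/198829913511169 1483585927566918/198829913511169 1335285834845597/198829913511169]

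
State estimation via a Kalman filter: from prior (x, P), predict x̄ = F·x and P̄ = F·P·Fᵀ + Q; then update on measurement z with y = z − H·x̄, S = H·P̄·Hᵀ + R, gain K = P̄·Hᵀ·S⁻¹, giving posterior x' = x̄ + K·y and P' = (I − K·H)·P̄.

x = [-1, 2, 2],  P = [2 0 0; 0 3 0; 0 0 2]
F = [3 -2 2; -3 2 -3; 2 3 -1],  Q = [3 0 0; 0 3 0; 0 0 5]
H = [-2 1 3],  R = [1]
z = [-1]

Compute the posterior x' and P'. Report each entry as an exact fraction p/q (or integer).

x̄ = F·x = [-3, 1, 2]
P̄ = F·P·Fᵀ + Q = [41 -42 -10; -42 51 12; -10 12 42]
y = z − H·x̄ = [-14]
S = H·P̄·Hᵀ + R = [954]
K = P̄·Hᵀ·S⁻¹ = [-77/477; 19/106; 79/477]
x' = x̄ + K·y = [-353/477, -80/53, -152/477]
P' = (I − K·H)·P̄ = [7699/477 -763/53 7396/477; -763/53 2157/106 -865/53; 7396/477 -865/53 7552/477]

x' = [-353/477, -80/53, -152/477]
P' = [7699/477 -763/53 7396/477; -763/53 2157/106 -865/53; 7396/477 -865/53 7552/477]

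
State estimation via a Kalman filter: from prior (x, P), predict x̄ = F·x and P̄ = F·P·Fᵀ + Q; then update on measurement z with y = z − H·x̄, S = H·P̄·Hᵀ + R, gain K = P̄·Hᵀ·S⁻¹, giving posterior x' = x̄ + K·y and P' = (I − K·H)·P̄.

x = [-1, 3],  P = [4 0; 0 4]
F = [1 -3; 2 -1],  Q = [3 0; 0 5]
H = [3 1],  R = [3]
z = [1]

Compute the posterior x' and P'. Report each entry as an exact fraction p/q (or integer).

x' = [14/535, 77/107]
P' = [804/535 -393/107; -393/107 1230/107]

x̄ = F·x = [-10, -5]
P̄ = F·P·Fᵀ + Q = [43 20; 20 25]
y = z − H·x̄ = [36]
S = H·P̄·Hᵀ + R = [535]
K = P̄·Hᵀ·S⁻¹ = [149/535; 17/107]
x' = x̄ + K·y = [14/535, 77/107]
P' = (I − K·H)·P̄ = [804/535 -393/107; -393/107 1230/107]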